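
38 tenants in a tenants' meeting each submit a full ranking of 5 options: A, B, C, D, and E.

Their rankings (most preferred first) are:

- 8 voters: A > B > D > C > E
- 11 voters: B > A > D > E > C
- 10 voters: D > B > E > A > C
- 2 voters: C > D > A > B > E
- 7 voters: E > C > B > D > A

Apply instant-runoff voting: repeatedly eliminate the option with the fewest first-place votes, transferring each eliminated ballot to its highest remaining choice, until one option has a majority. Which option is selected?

B

Round 1: B 11, D 10, A 8, E 7, C 2. C has the fewest and is eliminated.
Round 2: D 12, B 11, A 8, E 7. E has the fewest and is eliminated.
Round 3: B 18, D 12, A 8. A has the fewest and is eliminated.
Round 4: B 26, D 12. B has a majority.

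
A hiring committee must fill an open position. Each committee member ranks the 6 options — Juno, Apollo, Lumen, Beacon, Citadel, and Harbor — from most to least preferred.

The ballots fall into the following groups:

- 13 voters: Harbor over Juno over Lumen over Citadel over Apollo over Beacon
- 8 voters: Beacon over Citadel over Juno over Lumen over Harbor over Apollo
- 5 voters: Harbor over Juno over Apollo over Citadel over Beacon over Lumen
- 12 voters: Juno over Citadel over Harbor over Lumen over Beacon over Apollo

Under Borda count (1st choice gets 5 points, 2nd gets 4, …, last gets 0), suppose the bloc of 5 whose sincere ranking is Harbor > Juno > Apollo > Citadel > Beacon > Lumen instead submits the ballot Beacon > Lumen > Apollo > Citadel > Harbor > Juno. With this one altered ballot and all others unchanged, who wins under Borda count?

Juno

Borda totals with the altered ballot: Juno 136, Apollo 28, Lumen 99, Beacon 77, Citadel 116, Harbor 114.
The winner is unchanged: still Juno.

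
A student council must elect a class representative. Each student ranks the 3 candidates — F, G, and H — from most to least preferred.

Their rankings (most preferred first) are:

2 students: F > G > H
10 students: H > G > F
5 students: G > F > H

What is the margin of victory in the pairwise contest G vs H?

3

Ballots ranking G above H: 2+5 = 7.
Ballots ranking H above G: 10.
H wins 10–7, a margin of 3.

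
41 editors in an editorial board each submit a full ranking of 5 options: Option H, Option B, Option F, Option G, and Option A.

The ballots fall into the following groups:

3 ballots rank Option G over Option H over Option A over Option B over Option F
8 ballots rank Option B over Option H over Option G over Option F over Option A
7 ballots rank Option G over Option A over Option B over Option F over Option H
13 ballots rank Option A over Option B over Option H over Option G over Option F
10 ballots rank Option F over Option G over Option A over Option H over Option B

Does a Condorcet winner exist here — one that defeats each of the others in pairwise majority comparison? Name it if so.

Head-to-head results (41 voters total):
Option H vs Option B: Option B wins 28–13.
Option H vs Option F: Option H wins 24–17.
Option H vs Option G: Option H wins 21–20.
Option H vs Option A: Option A wins 30–11.
Option B vs Option F: Option B wins 31–10.
Option B vs Option G: Option B wins 21–20.
Option B vs Option A: Option A wins 33–8.
Option F vs Option G: Option G wins 31–10.
Option F vs Option A: Option A wins 23–18.
Option G vs Option A: Option G wins 28–13.
No candidate beats all others: Option H beats Option G beats Option A beats Option H, a majority cycle.

None — there is no Condorcet winner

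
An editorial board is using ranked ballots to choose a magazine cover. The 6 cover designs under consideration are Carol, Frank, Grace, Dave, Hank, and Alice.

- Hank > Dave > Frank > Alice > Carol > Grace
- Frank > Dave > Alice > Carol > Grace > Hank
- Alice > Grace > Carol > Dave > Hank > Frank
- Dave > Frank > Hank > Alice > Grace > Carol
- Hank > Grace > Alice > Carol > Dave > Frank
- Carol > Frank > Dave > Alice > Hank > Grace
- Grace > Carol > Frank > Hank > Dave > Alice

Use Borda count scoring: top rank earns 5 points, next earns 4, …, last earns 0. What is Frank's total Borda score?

19

Borda scores:
  Carol: 1 + 2 + 3 + 0 + 2 + 5 + 4 = 17
  Frank: 3 + 5 + 0 + 4 + 0 + 4 + 3 = 19
  Grace: 0 + 1 + 4 + 1 + 4 + 0 + 5 = 15
  Dave: 4 + 4 + 2 + 5 + 1 + 3 + 1 = 20
  Hank: 5 + 0 + 1 + 3 + 5 + 1 + 2 = 17
  Alice: 2 + 3 + 5 + 2 + 3 + 2 + 0 = 17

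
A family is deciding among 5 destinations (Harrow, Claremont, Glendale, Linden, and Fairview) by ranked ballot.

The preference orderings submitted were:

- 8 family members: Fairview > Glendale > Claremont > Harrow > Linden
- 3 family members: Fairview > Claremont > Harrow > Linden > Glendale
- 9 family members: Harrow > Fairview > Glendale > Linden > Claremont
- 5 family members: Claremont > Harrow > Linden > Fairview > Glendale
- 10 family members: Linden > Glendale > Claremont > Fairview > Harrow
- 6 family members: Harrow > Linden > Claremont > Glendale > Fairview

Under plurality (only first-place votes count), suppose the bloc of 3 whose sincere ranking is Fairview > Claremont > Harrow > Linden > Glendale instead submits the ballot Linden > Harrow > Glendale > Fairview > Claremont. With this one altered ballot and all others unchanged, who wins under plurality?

First-place totals with the altered ballot: Harrow 15, Claremont 5, Glendale 0, Linden 13, Fairview 8.
The winner is unchanged: still Harrow.

Harrow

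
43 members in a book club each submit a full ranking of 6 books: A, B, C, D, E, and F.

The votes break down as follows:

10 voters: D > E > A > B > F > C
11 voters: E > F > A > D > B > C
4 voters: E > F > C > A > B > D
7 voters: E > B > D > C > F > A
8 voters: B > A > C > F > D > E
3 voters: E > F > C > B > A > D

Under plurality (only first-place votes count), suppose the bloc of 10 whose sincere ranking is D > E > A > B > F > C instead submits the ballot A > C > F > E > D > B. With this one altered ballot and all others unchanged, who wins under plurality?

First-place totals with the altered ballot: A 10, B 8, C 0, D 0, E 25, F 0.
The winner is unchanged: still E.

E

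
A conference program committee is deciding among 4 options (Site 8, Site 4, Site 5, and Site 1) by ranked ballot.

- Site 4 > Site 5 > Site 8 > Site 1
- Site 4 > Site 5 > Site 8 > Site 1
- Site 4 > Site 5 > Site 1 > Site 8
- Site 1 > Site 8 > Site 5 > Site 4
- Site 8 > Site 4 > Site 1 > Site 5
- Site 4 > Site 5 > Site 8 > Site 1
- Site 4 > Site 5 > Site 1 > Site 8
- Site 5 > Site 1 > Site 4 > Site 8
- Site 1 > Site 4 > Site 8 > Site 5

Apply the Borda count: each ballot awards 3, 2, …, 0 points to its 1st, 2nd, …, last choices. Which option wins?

Borda scores:
  Site 8: 1 + 1 + 0 + 2 + 3 + 1 + 0 + 0 + 1 = 9
  Site 4: 3 + 3 + 3 + 0 + 2 + 3 + 3 + 1 + 2 = 20
  Site 5: 2 + 2 + 2 + 1 + 0 + 2 + 2 + 3 + 0 = 14
  Site 1: 0 + 0 + 1 + 3 + 1 + 0 + 1 + 2 + 3 = 11
Site 4 has the highest total.

Site 4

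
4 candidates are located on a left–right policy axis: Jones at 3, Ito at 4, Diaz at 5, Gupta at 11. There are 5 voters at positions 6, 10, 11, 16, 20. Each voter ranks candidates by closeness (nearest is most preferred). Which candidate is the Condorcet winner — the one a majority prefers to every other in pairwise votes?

With single-peaked preferences on a line, the Condorcet winner is the candidate closest to the median voter.
The median voter (position 11) is closest to Gupta at 11.
Check: Gupta vs Ito — voters closer to Gupta: 4 of 5.

Gupta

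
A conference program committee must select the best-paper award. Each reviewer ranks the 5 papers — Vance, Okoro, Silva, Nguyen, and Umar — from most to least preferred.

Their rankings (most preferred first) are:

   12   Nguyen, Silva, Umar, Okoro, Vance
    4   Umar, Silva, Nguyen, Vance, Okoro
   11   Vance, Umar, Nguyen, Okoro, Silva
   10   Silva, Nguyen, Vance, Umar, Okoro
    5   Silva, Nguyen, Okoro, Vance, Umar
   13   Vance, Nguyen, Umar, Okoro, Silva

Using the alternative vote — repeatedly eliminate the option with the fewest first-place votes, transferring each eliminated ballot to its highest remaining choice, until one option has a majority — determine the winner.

Silva

Round 1: Vance 24, Silva 15, Nguyen 12, Umar 4, Okoro 0. Okoro has the fewest and is eliminated.
Round 2: Vance 24, Silva 15, Nguyen 12, Umar 4. Umar has the fewest and is eliminated.
Round 3: Vance 24, Silva 19, Nguyen 12. Nguyen has the fewest and is eliminated.
Round 4: Silva 31, Vance 24. Silva has a majority.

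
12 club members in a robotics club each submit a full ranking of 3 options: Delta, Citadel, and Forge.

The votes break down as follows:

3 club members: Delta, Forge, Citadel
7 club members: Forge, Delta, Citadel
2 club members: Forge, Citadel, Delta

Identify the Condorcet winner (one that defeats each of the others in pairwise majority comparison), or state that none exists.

Forge

Head-to-head results (12 voters total):
Delta vs Citadel: Delta wins 10–2.
Delta vs Forge: Forge wins 9–3.
Citadel vs Forge: Forge wins 12–0.
Forge beats each rival — Delta (9–3), Citadel (12–0) — so Forge is the Condorcet winner.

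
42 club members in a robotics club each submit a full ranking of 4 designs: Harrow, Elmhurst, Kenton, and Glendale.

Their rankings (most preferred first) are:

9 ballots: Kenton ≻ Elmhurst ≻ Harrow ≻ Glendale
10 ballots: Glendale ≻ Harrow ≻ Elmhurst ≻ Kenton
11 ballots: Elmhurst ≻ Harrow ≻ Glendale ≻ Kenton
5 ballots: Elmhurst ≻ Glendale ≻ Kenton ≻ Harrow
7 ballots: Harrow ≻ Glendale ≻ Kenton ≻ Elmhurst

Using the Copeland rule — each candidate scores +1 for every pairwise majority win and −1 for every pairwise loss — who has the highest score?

Pairwise results:
  Harrow vs Elmhurst: Elmhurst wins 25–17.
  Harrow vs Kenton: Harrow wins 28–14.
  Harrow vs Glendale: Harrow wins 27–15.
  Elmhurst vs Kenton: Elmhurst wins 26–16.
  Elmhurst vs Glendale: Elmhurst wins 25–17.
  Kenton vs Glendale: Glendale wins 33–9.
Copeland scores (wins − losses):
  Harrow: 2 − 1 = 1
  Elmhurst: 3 − 0 = 3
  Kenton: 0 − 3 = -3
  Glendale: 1 − 2 = -1
Elmhurst has the best Copeland score.

Elmhurst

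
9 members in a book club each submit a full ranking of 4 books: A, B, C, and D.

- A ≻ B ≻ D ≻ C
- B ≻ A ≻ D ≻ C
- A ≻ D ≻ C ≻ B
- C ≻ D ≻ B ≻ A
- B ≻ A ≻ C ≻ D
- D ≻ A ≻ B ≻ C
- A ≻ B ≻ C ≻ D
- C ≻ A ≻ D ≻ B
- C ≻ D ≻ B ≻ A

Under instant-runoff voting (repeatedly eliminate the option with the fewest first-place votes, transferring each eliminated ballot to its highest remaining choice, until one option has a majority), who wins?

Round 1: A 3, C 3, B 2, D 1. D has the fewest and is eliminated.
Round 2: A 4, C 3, B 2. B has the fewest and is eliminated.
Round 3: A 6, C 3. A has a majority.

A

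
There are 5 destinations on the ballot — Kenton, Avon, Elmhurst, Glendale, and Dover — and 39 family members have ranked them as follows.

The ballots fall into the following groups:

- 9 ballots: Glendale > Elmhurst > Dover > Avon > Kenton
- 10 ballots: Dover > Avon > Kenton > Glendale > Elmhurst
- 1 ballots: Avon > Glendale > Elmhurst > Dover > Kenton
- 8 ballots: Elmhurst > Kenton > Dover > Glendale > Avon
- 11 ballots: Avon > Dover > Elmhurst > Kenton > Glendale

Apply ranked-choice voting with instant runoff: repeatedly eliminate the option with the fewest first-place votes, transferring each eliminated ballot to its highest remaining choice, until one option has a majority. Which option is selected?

Dover

Round 1: Avon 12, Dover 10, Glendale 9, Elmhurst 8, Kenton 0. Kenton has the fewest and is eliminated.
Round 2: Avon 12, Dover 10, Glendale 9, Elmhurst 8. Elmhurst has the fewest and is eliminated.
Round 3: Dover 18, Avon 12, Glendale 9. Glendale has the fewest and is eliminated.
Round 4: Dover 27, Avon 12. Dover has a majority.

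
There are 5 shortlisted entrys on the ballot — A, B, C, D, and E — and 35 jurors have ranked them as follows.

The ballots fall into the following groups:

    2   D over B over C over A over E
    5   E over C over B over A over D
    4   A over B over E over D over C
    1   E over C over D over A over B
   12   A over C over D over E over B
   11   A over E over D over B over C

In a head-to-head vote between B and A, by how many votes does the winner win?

Ballots ranking B above A: 2+5 = 7.
Ballots ranking A above B: 4+1+12+11 = 28.
A wins 28–7, a margin of 21.

21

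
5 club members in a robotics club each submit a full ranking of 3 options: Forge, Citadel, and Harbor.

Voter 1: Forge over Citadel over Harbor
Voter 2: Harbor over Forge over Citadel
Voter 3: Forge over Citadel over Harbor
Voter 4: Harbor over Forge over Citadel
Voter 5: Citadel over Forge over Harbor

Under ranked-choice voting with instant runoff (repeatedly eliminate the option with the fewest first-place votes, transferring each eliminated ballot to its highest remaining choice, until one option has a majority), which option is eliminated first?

Round 1: Forge 2, Harbor 2, Citadel 1. Citadel has the fewest and is eliminated.
Round 2: Forge 3, Harbor 2. Forge has a majority.

Citadel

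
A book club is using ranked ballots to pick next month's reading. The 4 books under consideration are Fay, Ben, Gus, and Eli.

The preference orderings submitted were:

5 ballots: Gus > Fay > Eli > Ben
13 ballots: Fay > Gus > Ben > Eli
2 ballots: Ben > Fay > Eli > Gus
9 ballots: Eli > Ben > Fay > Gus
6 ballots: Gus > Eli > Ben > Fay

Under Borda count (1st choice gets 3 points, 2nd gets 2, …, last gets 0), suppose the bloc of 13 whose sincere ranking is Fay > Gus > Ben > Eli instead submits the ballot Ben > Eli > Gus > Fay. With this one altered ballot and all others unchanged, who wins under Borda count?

Borda totals with the altered ballot: Fay 23, Ben 69, Gus 46, Eli 72.
The switch changes the winner from Fay to Eli.

Eli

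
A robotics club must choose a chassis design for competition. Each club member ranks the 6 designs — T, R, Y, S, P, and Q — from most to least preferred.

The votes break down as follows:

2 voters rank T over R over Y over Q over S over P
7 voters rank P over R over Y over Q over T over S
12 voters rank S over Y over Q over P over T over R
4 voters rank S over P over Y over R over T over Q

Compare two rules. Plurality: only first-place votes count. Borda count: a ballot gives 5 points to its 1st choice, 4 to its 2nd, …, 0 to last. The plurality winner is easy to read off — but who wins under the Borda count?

Y

Plurality first-place counts: T 2, R 0, Y 0, S 16, P 7, Q 0 → S.
Borda totals: T 33, R 44, Y 87, S 82, P 75, Q 54 → Y.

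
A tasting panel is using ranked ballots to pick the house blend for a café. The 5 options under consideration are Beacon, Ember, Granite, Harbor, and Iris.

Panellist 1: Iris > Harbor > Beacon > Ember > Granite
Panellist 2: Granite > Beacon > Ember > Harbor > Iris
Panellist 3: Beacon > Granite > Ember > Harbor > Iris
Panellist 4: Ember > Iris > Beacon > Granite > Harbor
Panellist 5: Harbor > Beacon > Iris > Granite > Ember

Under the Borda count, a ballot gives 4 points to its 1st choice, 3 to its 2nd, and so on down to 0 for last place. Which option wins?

Beacon

Borda scores:
  Beacon: 2 + 3 + 4 + 2 + 3 = 14
  Ember: 1 + 2 + 2 + 4 + 0 = 9
  Granite: 0 + 4 + 3 + 1 + 1 = 9
  Harbor: 3 + 1 + 1 + 0 + 4 = 9
  Iris: 4 + 0 + 0 + 3 + 2 = 9
Beacon has the highest total.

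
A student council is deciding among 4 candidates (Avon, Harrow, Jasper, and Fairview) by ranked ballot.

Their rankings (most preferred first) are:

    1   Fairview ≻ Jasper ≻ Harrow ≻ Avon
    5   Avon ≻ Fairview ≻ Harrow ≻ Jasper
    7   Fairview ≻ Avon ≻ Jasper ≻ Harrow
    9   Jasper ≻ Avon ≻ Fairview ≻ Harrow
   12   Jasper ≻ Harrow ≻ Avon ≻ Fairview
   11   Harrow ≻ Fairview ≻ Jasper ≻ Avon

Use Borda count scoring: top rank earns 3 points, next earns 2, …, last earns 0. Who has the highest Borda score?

Borda scores:
  Avon: 0 + 5·3 + 7·2 + 9·2 + 12·1 + 11·0 = 59
  Harrow: 1 + 5·1 + 7·0 + 9·0 + 12·2 + 11·3 = 63
  Jasper: 2 + 5·0 + 7·1 + 9·3 + 12·3 + 11·1 = 83
  Fairview: 3 + 5·2 + 7·3 + 9·1 + 12·0 + 11·2 = 65
Jasper has the highest total.

Jasper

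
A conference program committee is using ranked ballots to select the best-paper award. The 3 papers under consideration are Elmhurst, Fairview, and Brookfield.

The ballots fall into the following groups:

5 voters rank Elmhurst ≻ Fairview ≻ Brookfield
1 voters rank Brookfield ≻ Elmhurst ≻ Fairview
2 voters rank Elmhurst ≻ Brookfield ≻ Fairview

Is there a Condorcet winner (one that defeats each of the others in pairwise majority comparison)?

Head-to-head results (8 voters total):
Elmhurst vs Fairview: Elmhurst wins 8–0.
Elmhurst vs Brookfield: Elmhurst wins 7–1.
Fairview vs Brookfield: Fairview wins 5–3.
Elmhurst beats each rival — Fairview (8–0), Brookfield (7–1) — so Elmhurst is the Condorcet winner.

Yes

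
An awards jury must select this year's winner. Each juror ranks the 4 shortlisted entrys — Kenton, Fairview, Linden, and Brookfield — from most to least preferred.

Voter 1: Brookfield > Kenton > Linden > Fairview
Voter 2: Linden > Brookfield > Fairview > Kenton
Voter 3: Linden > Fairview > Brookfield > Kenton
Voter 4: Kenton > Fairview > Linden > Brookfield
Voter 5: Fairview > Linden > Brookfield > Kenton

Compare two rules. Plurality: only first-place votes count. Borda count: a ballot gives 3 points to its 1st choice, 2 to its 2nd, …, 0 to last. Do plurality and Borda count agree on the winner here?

Yes

Plurality first-place counts: Kenton 1, Fairview 1, Linden 2, Brookfield 1 → Linden.
Borda totals: Kenton 5, Fairview 8, Linden 10, Brookfield 7 → Linden.
The two rules agree on Linden.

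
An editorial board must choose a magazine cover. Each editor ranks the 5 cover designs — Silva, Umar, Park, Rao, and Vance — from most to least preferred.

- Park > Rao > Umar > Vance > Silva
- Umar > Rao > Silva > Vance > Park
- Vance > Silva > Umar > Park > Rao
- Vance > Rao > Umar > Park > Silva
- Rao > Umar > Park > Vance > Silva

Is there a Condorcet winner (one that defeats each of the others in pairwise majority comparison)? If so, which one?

Head-to-head results (5 voters total):
Silva vs Umar: Umar wins 4–1.
Silva vs Park: Park wins 3–2.
Silva vs Rao: Rao wins 4–1.
Silva vs Vance: Vance wins 4–1.
Umar vs Park: Umar wins 4–1.
Umar vs Rao: Rao wins 3–2.
Umar vs Vance: Umar wins 3–2.
Park vs Rao: Rao wins 3–2.
Park vs Vance: Vance wins 3–2.
Rao vs Vance: Rao wins 3–2.
Rao beats each rival — Silva (4–1), Umar (3–2), Park (3–2), Vance (3–2) — so Rao is the Condorcet winner.

Rao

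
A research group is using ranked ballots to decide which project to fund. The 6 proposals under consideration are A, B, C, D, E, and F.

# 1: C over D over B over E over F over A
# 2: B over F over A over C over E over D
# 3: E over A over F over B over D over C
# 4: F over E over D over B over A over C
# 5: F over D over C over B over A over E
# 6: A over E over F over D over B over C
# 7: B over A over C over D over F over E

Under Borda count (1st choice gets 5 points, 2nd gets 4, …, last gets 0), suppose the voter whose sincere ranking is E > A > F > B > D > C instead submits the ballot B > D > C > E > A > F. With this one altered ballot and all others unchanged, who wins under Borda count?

Borda totals with the altered ballot: A 15, B 23, C 16, D 19, E 13, F 19.
The switch changes the winner from F to B.

B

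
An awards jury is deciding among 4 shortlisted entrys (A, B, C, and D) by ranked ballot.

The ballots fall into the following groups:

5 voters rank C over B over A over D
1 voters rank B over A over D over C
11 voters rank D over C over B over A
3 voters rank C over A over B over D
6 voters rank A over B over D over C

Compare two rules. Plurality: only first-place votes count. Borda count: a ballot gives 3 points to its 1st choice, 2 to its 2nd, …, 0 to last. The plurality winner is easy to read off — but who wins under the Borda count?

Plurality first-place counts: A 6, B 1, C 8, D 11 → D.
Borda totals: A 31, B 39, C 46, D 40 → C.

C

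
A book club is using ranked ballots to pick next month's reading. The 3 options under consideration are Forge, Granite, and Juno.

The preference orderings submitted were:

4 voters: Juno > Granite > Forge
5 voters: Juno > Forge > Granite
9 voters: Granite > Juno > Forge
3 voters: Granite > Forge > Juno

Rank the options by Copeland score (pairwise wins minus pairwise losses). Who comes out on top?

Pairwise results:
  Forge vs Granite: Granite wins 16–5.
  Forge vs Juno: Juno wins 18–3.
  Granite vs Juno: Granite wins 12–9.
Copeland scores (wins − losses):
  Forge: 0 − 2 = -2
  Granite: 2 − 0 = 2
  Juno: 1 − 1 = 0
Granite has the best Copeland score.

Granite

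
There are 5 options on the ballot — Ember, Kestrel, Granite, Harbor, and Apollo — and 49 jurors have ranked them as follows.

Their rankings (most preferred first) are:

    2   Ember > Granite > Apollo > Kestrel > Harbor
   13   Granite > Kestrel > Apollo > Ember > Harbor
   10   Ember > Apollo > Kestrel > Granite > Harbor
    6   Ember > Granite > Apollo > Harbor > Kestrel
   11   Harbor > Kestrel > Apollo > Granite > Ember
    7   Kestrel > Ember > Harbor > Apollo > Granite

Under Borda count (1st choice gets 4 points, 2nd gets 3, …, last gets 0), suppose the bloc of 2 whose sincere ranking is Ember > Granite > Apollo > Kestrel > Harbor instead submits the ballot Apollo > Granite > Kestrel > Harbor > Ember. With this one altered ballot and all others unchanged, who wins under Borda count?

Kestrel

Borda totals with the altered ballot: Ember 98, Kestrel 124, Granite 97, Harbor 66, Apollo 105.
The winner is unchanged: still Kestrel.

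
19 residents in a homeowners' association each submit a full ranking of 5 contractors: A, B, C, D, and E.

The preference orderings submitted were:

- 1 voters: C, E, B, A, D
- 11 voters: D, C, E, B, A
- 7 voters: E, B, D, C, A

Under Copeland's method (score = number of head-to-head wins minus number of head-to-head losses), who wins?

D

Pairwise results:
  A vs B: B wins 19–0.
  A vs C: C wins 19–0.
  A vs D: D wins 18–1.
  A vs E: E wins 19–0.
  B vs C: C wins 12–7.
  B vs D: D wins 11–8.
  B vs E: E wins 19–0.
  C vs D: D wins 18–1.
  C vs E: C wins 12–7.
  D vs E: D wins 11–8.
Copeland scores (wins − losses):
  A: 0 − 4 = -4
  B: 1 − 3 = -2
  C: 3 − 1 = 2
  D: 4 − 0 = 4
  E: 2 − 2 = 0
D has the best Copeland score.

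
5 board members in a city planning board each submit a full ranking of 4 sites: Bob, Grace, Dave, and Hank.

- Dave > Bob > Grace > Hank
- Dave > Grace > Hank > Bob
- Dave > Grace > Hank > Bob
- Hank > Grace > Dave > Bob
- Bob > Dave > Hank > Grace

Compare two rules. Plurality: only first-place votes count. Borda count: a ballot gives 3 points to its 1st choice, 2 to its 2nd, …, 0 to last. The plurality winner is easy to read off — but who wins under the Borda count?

Plurality first-place counts: Bob 1, Grace 0, Dave 3, Hank 1 → Dave.
Borda totals: Bob 5, Grace 7, Dave 12, Hank 6 → Dave.

Dave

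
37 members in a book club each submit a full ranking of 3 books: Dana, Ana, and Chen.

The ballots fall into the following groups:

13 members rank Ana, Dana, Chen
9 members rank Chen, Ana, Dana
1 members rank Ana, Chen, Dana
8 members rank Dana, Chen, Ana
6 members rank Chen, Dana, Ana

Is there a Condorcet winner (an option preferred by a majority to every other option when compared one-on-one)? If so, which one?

No Condorcet winner

Head-to-head results (37 voters total):
Dana vs Ana: Ana wins 23–14.
Dana vs Chen: Dana wins 21–16.
Ana vs Chen: Chen wins 23–14.
No candidate beats all others: Dana beats Chen beats Ana beats Dana, a majority cycle.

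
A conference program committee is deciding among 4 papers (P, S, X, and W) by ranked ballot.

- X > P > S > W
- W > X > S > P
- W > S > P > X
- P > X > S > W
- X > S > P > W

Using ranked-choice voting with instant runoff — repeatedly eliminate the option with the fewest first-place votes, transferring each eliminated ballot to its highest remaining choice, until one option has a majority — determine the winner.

X

Round 1: X 2, W 2, P 1, S 0. S has the fewest and is eliminated.
Round 2: X 2, W 2, P 1. P has the fewest and is eliminated.
Round 3: X 3, W 2. X has a majority.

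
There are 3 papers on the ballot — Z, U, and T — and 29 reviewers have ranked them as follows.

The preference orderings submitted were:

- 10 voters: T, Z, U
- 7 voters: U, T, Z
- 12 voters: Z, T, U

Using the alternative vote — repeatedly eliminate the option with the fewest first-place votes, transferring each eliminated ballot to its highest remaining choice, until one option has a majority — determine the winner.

Round 1: Z 12, T 10, U 7. U has the fewest and is eliminated.
Round 2: T 17, Z 12. T has a majority.

T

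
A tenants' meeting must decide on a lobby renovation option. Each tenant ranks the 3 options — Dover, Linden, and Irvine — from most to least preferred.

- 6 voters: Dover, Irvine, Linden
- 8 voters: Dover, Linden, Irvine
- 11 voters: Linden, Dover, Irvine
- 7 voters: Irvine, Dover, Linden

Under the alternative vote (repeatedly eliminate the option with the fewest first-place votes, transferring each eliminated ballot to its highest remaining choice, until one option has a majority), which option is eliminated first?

Irvine

Round 1: Dover 14, Linden 11, Irvine 7. Irvine has the fewest and is eliminated.
Round 2: Dover 21, Linden 11. Dover has a majority.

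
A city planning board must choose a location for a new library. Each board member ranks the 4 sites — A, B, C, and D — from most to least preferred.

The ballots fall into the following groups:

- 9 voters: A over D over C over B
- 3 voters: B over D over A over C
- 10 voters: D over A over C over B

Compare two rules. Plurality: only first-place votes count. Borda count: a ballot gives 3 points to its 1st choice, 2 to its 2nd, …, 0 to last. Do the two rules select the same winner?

Yes

Plurality first-place counts: A 9, B 3, C 0, D 10 → D.
Borda totals: A 50, B 9, C 19, D 54 → D.
The two rules agree on D.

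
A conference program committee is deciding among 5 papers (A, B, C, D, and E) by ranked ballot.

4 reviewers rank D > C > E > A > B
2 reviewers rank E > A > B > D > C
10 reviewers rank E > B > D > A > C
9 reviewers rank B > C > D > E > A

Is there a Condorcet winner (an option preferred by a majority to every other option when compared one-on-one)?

No

Head-to-head results (25 voters total):
A vs B: B wins 19–6.
A vs C: C wins 13–12.
A vs D: D wins 23–2.
A vs E: E wins 25–0.
B vs C: B wins 21–4.
B vs D: B wins 21–4.
B vs E: E wins 16–9.
C vs D: D wins 16–9.
C vs E: C wins 13–12.
D vs E: D wins 13–12.
No candidate beats all others: B beats C beats E beats B, a majority cycle.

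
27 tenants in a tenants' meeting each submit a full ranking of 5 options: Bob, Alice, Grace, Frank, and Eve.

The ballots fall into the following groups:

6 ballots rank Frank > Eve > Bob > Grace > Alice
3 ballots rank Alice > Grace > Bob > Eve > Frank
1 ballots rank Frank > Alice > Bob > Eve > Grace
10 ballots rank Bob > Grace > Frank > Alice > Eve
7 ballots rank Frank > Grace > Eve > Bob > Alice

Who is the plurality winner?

Frank

First-place vote totals:
  Bob: 10
  Alice: 3
  Grace: 0
  Frank: 14
  Eve: 0
Frank has the most first-place votes.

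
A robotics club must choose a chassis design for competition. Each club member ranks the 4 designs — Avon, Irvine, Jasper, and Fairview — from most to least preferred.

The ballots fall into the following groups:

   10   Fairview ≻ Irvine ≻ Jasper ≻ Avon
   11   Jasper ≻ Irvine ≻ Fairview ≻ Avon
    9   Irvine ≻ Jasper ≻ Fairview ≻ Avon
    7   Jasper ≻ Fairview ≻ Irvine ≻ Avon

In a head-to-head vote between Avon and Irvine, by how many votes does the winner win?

37

Ballots ranking Avon above Irvine: 0.
Ballots ranking Irvine above Avon: 10+11+9+7 = 37.
Irvine wins 37–0, a margin of 37.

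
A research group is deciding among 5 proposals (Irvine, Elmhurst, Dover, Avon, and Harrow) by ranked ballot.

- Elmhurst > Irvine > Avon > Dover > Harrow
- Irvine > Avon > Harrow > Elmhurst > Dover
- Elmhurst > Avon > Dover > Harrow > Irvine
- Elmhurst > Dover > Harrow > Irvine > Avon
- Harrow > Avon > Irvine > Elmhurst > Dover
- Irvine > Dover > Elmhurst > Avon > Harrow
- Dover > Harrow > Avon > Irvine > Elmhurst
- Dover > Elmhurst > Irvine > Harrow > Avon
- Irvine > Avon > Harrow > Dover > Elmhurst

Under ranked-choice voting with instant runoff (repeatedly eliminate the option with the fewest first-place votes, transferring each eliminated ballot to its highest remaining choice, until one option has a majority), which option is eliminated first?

Avon

Round 1: Irvine 3, Elmhurst 3, Dover 2, Harrow 1, Avon 0. Avon has the fewest and is eliminated.
Round 2: Irvine 3, Elmhurst 3, Dover 2, Harrow 1. Harrow has the fewest and is eliminated.
Round 3: Irvine 4, Elmhurst 3, Dover 2. Dover has the fewest and is eliminated.
Round 4: Irvine 5, Elmhurst 4. Irvine has a majority.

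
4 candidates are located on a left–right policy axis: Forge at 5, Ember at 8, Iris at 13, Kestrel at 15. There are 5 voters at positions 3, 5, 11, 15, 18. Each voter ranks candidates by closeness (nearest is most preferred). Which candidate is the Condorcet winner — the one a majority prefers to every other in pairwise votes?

With single-peaked preferences on a line, the Condorcet winner is the candidate closest to the median voter.
The median voter (position 11) is closest to Iris at 13.
Check: Iris vs Kestrel — voters closer to Iris: 3 of 5.

Iris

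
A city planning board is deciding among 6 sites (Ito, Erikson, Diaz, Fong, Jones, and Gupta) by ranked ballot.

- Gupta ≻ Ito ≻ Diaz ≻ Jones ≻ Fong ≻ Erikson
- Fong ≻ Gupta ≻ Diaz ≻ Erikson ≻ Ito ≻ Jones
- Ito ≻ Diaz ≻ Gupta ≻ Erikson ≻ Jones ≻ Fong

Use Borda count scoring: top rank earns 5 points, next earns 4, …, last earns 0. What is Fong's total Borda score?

6

Borda scores:
  Ito: 4 + 1 + 5 = 10
  Erikson: 0 + 2 + 2 = 4
  Diaz: 3 + 3 + 4 = 10
  Fong: 1 + 5 + 0 = 6
  Jones: 2 + 0 + 1 = 3
  Gupta: 5 + 4 + 3 = 12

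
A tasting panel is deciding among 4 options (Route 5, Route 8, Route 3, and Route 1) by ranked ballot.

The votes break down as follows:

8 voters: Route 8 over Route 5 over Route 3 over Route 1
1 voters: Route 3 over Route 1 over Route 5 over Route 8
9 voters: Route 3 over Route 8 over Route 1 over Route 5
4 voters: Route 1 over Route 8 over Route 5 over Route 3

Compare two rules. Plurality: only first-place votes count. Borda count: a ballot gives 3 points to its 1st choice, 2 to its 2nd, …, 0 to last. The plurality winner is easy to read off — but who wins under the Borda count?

Route 8

Plurality first-place counts: Route 5 0, Route 8 8, Route 3 10, Route 1 4 → Route 3.
Borda totals: Route 5 21, Route 8 50, Route 3 38, Route 1 23 → Route 8.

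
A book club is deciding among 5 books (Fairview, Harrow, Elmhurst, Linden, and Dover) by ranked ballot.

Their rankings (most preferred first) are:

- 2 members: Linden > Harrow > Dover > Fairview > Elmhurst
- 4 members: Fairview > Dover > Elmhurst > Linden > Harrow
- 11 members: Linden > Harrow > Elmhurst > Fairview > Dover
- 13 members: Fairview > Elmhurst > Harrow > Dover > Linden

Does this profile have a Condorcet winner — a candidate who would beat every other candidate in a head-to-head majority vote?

Head-to-head results (30 voters total):
Fairview vs Harrow: Fairview wins 17–13.
Fairview vs Elmhurst: Fairview wins 19–11.
Fairview vs Linden: Fairview wins 17–13.
Fairview vs Dover: Fairview wins 28–2.
Harrow vs Elmhurst: Elmhurst wins 17–13.
Harrow vs Linden: Linden wins 17–13.
Harrow vs Dover: Harrow wins 26–4.
Elmhurst vs Linden: Elmhurst wins 17–13.
Elmhurst vs Dover: Elmhurst wins 24–6.
Linden vs Dover: Dover wins 17–13.
Fairview beats each rival — Harrow (17–13), Elmhurst (19–11), Linden (17–13), Dover (28–2) — so Fairview is the Condorcet winner.

Yes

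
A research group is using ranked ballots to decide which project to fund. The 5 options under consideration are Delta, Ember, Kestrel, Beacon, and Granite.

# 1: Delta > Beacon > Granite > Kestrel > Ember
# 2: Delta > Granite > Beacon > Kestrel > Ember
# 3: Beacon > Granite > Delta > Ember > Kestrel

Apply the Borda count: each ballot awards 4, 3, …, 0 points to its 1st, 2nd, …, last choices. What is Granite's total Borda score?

8

Borda scores:
  Delta: 4 + 4 + 2 = 10
  Ember: 0 + 0 + 1 = 1
  Kestrel: 1 + 1 + 0 = 2
  Beacon: 3 + 2 + 4 = 9
  Granite: 2 + 3 + 3 = 8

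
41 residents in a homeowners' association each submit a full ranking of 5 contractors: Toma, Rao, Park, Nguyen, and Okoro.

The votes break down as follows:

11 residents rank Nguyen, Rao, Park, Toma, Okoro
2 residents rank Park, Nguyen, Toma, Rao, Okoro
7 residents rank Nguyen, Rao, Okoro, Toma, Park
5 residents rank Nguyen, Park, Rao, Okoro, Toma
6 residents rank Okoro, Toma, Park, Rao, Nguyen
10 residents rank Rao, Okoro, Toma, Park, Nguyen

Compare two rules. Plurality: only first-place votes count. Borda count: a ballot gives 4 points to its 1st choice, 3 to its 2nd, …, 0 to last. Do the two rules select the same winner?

Plurality first-place counts: Toma 0, Rao 10, Park 2, Nguyen 23, Okoro 6 → Nguyen.
Borda totals: Toma 60, Rao 112, Park 67, Nguyen 98, Okoro 73 → Rao.
The two rules disagree: plurality picks Nguyen, Borda picks Rao.

No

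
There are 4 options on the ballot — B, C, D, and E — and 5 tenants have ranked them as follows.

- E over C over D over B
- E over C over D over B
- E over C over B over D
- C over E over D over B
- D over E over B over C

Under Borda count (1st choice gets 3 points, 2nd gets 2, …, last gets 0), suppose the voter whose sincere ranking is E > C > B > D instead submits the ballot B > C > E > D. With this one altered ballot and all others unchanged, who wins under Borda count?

E

Borda totals with the altered ballot: B 4, C 9, D 6, E 11.
The winner is unchanged: still E.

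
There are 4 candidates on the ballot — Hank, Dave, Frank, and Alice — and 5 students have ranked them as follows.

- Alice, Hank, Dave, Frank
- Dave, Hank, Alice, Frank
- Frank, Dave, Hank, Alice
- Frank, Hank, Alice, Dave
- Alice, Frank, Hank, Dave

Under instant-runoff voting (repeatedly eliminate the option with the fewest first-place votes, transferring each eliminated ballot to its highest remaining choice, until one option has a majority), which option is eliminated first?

Hank

Round 1: Frank 2, Alice 2, Dave 1, Hank 0. Hank has the fewest and is eliminated.
Round 2: Frank 2, Alice 2, Dave 1. Dave has the fewest and is eliminated.
Round 3: Alice 3, Frank 2. Alice has a majority.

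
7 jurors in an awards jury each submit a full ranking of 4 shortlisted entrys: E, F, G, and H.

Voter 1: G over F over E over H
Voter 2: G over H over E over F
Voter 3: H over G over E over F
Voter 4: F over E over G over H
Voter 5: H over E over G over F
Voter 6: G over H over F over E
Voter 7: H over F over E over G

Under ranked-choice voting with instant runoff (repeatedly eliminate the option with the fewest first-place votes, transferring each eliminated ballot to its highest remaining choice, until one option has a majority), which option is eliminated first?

Round 1: G 3, H 3, F 1, E 0. E has the fewest and is eliminated.
Round 2: G 3, H 3, F 1. F has the fewest and is eliminated.
Round 3: G 4, H 3. G has a majority.

E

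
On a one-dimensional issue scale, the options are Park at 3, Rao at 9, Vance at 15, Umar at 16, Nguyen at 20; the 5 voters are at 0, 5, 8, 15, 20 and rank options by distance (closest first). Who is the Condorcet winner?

Rao

With single-peaked preferences on a line, the Condorcet winner is the candidate closest to the median voter.
The median voter (position 8) is closest to Rao at 9.
Check: Rao vs Nguyen — voters closer to Rao: 3 of 5.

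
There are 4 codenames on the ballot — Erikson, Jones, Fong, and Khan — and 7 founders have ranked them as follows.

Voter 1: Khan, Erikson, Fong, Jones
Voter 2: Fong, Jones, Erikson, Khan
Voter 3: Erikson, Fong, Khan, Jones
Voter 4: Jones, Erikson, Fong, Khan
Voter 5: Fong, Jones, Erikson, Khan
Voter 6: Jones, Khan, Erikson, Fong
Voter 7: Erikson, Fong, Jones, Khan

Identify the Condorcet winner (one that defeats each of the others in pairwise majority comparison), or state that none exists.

None — there is no Condorcet winner

Head-to-head results (7 voters total):
Erikson vs Jones: Jones wins 4–3.
Erikson vs Fong: Erikson wins 5–2.
Erikson vs Khan: Erikson wins 5–2.
Jones vs Fong: Fong wins 5–2.
Jones vs Khan: Jones wins 5–2.
Fong vs Khan: Fong wins 5–2.
No candidate beats all others: Erikson beats Fong beats Jones beats Erikson, a majority cycle.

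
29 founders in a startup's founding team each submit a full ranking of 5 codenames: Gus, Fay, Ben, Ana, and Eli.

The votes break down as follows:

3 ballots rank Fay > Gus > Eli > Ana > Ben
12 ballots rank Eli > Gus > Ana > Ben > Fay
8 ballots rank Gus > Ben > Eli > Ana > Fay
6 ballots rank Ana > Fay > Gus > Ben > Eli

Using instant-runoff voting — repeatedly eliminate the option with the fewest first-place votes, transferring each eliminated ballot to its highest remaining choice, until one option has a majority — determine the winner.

Gus

Round 1: Eli 12, Gus 8, Ana 6, Fay 3, Ben 0. Ben has the fewest and is eliminated.
Round 2: Eli 12, Gus 8, Ana 6, Fay 3. Fay has the fewest and is eliminated.
Round 3: Eli 12, Gus 11, Ana 6. Ana has the fewest and is eliminated.
Round 4: Gus 17, Eli 12. Gus has a majority.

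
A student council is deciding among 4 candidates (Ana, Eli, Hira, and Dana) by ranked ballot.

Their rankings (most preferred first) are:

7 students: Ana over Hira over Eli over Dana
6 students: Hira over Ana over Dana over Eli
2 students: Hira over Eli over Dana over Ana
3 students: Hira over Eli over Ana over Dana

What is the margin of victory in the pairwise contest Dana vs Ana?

14

Ballots ranking Dana above Ana: 2.
Ballots ranking Ana above Dana: 7+6+3 = 16.
Ana wins 16–2, a margin of 14.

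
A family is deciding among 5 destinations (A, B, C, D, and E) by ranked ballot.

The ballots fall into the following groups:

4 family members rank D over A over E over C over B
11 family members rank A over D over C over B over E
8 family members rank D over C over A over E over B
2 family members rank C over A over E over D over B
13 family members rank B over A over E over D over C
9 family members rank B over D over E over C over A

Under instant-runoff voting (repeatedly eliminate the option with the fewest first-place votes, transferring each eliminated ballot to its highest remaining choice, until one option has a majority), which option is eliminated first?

E

Round 1: B 22, D 12, A 11, C 2, E 0. E has the fewest and is eliminated.
Round 2: B 22, D 12, A 11, C 2. C has the fewest and is eliminated.
Round 3: B 22, A 13, D 12. D has the fewest and is eliminated.
Round 4: A 25, B 22. A has a majority.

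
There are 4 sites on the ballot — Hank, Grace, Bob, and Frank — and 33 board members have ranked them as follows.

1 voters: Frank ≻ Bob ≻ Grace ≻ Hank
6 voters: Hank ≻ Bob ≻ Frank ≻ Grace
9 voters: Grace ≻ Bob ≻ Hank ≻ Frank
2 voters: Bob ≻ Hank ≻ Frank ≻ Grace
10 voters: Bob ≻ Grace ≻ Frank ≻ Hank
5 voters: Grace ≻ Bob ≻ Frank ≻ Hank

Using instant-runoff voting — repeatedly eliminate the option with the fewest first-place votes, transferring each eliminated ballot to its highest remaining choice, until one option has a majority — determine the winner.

Bob

Round 1: Grace 14, Bob 12, Hank 6, Frank 1. Frank has the fewest and is eliminated.
Round 2: Grace 14, Bob 13, Hank 6. Hank has the fewest and is eliminated.
Round 3: Bob 19, Grace 14. Bob has a majority.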